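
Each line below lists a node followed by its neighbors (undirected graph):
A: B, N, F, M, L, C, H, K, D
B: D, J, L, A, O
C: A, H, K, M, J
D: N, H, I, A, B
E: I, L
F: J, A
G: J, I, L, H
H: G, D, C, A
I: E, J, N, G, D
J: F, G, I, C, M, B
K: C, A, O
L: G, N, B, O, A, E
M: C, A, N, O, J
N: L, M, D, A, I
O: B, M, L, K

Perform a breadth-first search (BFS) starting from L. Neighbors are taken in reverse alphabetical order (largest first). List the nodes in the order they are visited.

L O N G E B A M K I D J H F C

Visit L; enqueue O, N, G, E, B, A → queue [O, N, G, E, B, A]
Visit O; enqueue M, K → queue [N, G, E, B, A, M, K]
Visit N; enqueue I, D → queue [G, E, B, A, M, K, I, D]
Visit G; enqueue J, H → queue [E, B, A, M, K, I, D, J, H]
Visit E → queue [B, A, M, K, I, D, J, H]
Visit B → queue [A, M, K, I, D, J, H]
Visit A; enqueue F, C → queue [M, K, I, D, J, H, F, C]
Visit M → queue [K, I, D, J, H, F, C]
Visit K → queue [I, D, J, H, F, C]
Visit I → queue [D, J, H, F, C]
Visit D → queue [J, H, F, C]
Visit J → queue [H, F, C]
Visit H → queue [F, C]
Visit F → queue [C]
Visit C → queue []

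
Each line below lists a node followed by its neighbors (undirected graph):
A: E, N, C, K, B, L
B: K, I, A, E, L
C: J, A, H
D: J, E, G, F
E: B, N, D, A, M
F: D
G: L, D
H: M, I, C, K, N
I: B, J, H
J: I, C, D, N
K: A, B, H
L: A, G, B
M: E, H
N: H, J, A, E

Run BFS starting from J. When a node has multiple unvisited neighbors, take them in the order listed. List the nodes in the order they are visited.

Visit J; enqueue I, C, D, N → queue [I, C, D, N]
Visit I; enqueue B, H → queue [C, D, N, B, H]
Visit C; enqueue A → queue [D, N, B, H, A]
Visit D; enqueue E, G, F → queue [N, B, H, A, E, G, F]
Visit N → queue [B, H, A, E, G, F]
Visit B; enqueue K, L → queue [H, A, E, G, F, K, L]
Visit H; enqueue M → queue [A, E, G, F, K, L, M]
Visit A → queue [E, G, F, K, L, M]
Visit E → queue [G, F, K, L, M]
Visit G → queue [F, K, L, M]
Visit F → queue [K, L, M]
Visit K → queue [L, M]
Visit L → queue [M]
Visit M → queue []

J → I → C → D → N → B → H → A → E → G → F → K → L → M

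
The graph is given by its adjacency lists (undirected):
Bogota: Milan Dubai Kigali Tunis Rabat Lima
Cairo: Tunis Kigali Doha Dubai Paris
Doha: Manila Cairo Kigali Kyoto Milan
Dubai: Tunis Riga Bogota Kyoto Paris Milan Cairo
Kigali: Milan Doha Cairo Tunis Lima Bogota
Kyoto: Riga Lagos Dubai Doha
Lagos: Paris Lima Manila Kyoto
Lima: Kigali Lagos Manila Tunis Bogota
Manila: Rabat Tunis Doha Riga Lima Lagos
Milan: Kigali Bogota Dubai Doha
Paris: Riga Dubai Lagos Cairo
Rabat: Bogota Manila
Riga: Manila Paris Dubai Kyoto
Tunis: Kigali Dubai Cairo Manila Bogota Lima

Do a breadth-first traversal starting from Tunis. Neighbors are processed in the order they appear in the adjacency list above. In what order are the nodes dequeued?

Tunis → Kigali → Dubai → Cairo → Manila → Bogota → Lima → Milan → Doha → Riga → Kyoto → Paris → Rabat → Lagos

Visit Tunis; enqueue Kigali, Dubai, Cairo, Manila, Bogota, Lima → queue [Kigali, Dubai, Cairo, Manila, Bogota, Lima]
Visit Kigali; enqueue Milan, Doha → queue [Dubai, Cairo, Manila, Bogota, Lima, Milan, Doha]
Visit Dubai; enqueue Riga, Kyoto, Paris → queue [Cairo, Manila, Bogota, Lima, Milan, Doha, Riga, Kyoto, Paris]
Visit Cairo → queue [Manila, Bogota, Lima, Milan, Doha, Riga, Kyoto, Paris]
Visit Manila; enqueue Rabat, Lagos → queue [Bogota, Lima, Milan, Doha, Riga, Kyoto, Paris, Rabat, Lagos]
Visit Bogota → queue [Lima, Milan, Doha, Riga, Kyoto, Paris, Rabat, Lagos]
Visit Lima → queue [Milan, Doha, Riga, Kyoto, Paris, Rabat, Lagos]
Visit Milan → queue [Doha, Riga, Kyoto, Paris, Rabat, Lagos]
Visit Doha → queue [Riga, Kyoto, Paris, Rabat, Lagos]
Visit Riga → queue [Kyoto, Paris, Rabat, Lagos]
Visit Kyoto → queue [Paris, Rabat, Lagos]
Visit Paris → queue [Rabat, Lagos]
Visit Rabat → queue [Lagos]
Visit Lagos → queue []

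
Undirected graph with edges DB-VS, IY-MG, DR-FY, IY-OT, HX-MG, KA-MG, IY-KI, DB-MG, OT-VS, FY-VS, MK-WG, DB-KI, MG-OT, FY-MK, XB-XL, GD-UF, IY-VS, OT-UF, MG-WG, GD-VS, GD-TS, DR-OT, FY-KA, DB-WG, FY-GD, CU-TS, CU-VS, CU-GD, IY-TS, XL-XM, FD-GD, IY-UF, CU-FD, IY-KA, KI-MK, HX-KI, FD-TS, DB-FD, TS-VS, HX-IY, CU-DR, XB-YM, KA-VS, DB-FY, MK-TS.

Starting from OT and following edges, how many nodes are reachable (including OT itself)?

17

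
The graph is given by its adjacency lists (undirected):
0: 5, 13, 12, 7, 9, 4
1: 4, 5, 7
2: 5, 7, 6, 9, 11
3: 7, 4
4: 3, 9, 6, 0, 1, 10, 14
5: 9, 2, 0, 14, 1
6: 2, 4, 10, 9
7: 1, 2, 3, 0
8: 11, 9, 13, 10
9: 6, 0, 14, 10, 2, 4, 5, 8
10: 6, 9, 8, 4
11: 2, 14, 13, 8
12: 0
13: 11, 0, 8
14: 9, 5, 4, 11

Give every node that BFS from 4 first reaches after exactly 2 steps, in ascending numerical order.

Level 0: 4
Level 1: 0, 1, 3, 6, 9, 10, 14
Level 2: 2, 5, 7, 8, 11, 12, 13

2, 5, 7, 8, 11, 12, 13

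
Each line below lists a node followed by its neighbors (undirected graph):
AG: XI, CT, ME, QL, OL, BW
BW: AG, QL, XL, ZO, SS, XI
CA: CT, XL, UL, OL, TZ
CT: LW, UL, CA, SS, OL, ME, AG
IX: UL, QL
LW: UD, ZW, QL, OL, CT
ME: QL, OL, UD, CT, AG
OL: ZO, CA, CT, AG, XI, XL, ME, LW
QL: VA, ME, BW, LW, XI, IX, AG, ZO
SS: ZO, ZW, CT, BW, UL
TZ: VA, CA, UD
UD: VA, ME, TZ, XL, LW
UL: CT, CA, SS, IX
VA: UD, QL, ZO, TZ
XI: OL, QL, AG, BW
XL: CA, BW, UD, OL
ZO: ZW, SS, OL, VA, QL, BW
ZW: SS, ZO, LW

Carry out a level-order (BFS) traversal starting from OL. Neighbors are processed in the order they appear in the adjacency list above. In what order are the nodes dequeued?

OL, ZO, CA, CT, AG, XI, XL, ME, LW, ZW, SS, VA, QL, BW, UL, TZ, UD, IX

Visit OL; enqueue ZO, CA, CT, AG, XI, XL, ME, LW → queue [ZO, CA, CT, AG, XI, XL, ME, LW]
Visit ZO; enqueue ZW, SS, VA, QL, BW → queue [CA, CT, AG, XI, XL, ME, LW, ZW, SS, VA, QL, BW]
Visit CA; enqueue UL, TZ → queue [CT, AG, XI, XL, ME, LW, ZW, SS, VA, QL, BW, UL, TZ]
Visit CT → queue [AG, XI, XL, ME, LW, ZW, SS, VA, QL, BW, UL, TZ]
Visit AG → queue [XI, XL, ME, LW, ZW, SS, VA, QL, BW, UL, TZ]
Visit XI → queue [XL, ME, LW, ZW, SS, VA, QL, BW, UL, TZ]
Visit XL; enqueue UD → queue [ME, LW, ZW, SS, VA, QL, BW, UL, TZ, UD]
Visit ME → queue [LW, ZW, SS, VA, QL, BW, UL, TZ, UD]
Visit LW → queue [ZW, SS, VA, QL, BW, UL, TZ, UD]
Visit ZW → queue [SS, VA, QL, BW, UL, TZ, UD]
Visit SS → queue [VA, QL, BW, UL, TZ, UD]
Visit VA → queue [QL, BW, UL, TZ, UD]
Visit QL; enqueue IX → queue [BW, UL, TZ, UD, IX]
Visit BW → queue [UL, TZ, UD, IX]
Visit UL → queue [TZ, UD, IX]
Visit TZ → queue [UD, IX]
Visit UD → queue [IX]
Visit IX → queue []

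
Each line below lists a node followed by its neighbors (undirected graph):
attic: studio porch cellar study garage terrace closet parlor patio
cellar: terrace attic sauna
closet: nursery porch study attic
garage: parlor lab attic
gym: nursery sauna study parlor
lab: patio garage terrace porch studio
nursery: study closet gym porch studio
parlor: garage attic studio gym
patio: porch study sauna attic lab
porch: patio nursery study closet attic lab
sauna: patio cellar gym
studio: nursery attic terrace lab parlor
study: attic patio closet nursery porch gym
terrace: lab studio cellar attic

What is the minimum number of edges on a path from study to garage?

2

Level 0: study
Level 1: attic, closet, gym, nursery, patio, porch
Level 2: cellar, garage, lab, parlor, sauna, studio, terrace
garage first appears at level 2.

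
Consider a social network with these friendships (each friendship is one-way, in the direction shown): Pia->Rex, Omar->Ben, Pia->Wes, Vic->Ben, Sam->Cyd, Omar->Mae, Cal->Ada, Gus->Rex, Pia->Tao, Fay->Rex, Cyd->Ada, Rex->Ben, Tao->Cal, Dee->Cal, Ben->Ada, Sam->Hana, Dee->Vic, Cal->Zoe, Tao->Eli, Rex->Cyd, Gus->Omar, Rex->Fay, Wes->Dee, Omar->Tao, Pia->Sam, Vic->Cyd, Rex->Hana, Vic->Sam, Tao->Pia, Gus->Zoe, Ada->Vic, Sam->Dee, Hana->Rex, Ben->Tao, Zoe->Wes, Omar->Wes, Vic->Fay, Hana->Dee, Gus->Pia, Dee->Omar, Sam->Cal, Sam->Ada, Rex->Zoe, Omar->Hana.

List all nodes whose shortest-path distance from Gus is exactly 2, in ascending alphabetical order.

Level 0: Gus
Level 1: Omar, Pia, Rex, Zoe
Level 2: Ben, Cyd, Fay, Hana, Mae, Sam, Tao, Wes
Level 3: Ada, Cal, Dee, Eli
Level 4: Vic

Ben, Cyd, Fay, Hana, Mae, Sam, Tao, Wes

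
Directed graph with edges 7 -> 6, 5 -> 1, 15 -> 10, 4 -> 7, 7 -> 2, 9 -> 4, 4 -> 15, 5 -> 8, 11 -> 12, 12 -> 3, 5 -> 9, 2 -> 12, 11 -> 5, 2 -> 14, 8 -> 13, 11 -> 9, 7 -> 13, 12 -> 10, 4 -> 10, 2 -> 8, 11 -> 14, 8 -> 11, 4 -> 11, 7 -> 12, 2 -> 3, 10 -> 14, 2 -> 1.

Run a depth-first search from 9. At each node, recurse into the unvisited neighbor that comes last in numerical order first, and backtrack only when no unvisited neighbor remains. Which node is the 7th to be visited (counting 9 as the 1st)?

12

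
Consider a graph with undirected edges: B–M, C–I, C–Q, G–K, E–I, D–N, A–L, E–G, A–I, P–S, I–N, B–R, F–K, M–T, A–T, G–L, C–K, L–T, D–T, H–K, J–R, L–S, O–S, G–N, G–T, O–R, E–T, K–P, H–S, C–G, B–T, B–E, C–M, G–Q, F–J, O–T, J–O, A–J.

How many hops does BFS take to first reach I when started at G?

Level 0: G
Level 1: C, E, K, L, N, Q, T
Level 2: A, B, D, F, H, I, M, O, P, S
Level 3: J, R
I first appears at level 2.

2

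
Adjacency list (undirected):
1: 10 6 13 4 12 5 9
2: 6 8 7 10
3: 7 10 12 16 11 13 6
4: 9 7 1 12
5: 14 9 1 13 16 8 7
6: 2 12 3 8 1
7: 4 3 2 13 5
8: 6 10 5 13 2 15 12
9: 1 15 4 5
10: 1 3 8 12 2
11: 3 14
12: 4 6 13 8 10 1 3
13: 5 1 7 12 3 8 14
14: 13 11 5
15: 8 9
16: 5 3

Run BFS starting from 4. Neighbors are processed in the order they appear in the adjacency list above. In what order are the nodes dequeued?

4 -> 9 -> 7 -> 1 -> 12 -> 15 -> 5 -> 3 -> 2 -> 13 -> 10 -> 6 -> 8 -> 14 -> 16 -> 11

Visit 4; enqueue 9, 7, 1, 12 → queue [9, 7, 1, 12]
Visit 9; enqueue 15, 5 → queue [7, 1, 12, 15, 5]
Visit 7; enqueue 3, 2, 13 → queue [1, 12, 15, 5, 3, 2, 13]
Visit 1; enqueue 10, 6 → queue [12, 15, 5, 3, 2, 13, 10, 6]
Visit 12; enqueue 8 → queue [15, 5, 3, 2, 13, 10, 6, 8]
Visit 15 → queue [5, 3, 2, 13, 10, 6, 8]
Visit 5; enqueue 14, 16 → queue [3, 2, 13, 10, 6, 8, 14, 16]
Visit 3; enqueue 11 → queue [2, 13, 10, 6, 8, 14, 16, 11]
Visit 2 → queue [13, 10, 6, 8, 14, 16, 11]
Visit 13 → queue [10, 6, 8, 14, 16, 11]
Visit 10 → queue [6, 8, 14, 16, 11]
Visit 6 → queue [8, 14, 16, 11]
Visit 8 → queue [14, 16, 11]
Visit 14 → queue [16, 11]
Visit 16 → queue [11]
Visit 11 → queue []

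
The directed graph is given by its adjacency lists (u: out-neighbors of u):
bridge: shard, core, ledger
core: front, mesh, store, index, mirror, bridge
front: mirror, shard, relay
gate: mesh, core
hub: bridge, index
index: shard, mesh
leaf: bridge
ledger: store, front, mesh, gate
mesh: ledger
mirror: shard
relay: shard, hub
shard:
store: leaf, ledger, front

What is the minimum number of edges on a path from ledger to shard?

2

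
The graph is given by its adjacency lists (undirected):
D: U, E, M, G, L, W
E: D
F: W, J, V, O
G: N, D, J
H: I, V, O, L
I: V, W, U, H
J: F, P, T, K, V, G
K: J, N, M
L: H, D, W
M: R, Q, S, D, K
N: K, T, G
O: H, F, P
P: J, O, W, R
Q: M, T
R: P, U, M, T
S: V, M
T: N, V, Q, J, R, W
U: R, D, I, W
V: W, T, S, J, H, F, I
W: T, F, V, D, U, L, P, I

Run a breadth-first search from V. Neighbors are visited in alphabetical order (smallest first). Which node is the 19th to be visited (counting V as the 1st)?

Visit V; enqueue F, H, I, J, S, T, W → queue [F, H, I, J, S, T, W]
Visit F; enqueue O → queue [H, I, J, S, T, W, O]
Visit H; enqueue L → queue [I, J, S, T, W, O, L]
Visit I; enqueue U → queue [J, S, T, W, O, L, U]
Visit J; enqueue G, K, P → queue [S, T, W, O, L, U, G, K, P]
Visit S; enqueue M → queue [T, W, O, L, U, G, K, P, M]
Visit T; enqueue N, Q, R → queue [W, O, L, U, G, K, P, M, N, Q, R]
Visit W; enqueue D → queue [O, L, U, G, K, P, M, N, Q, R, D]
Visit O → queue [L, U, G, K, P, M, N, Q, R, D]
Visit L → queue [U, G, K, P, M, N, Q, R, D]
Visit U → queue [G, K, P, M, N, Q, R, D]
Visit G → queue [K, P, M, N, Q, R, D]
Visit K → queue [P, M, N, Q, R, D]
Visit P → queue [M, N, Q, R, D]
Visit M → queue [N, Q, R, D]
Visit N → queue [Q, R, D]
Visit Q → queue [R, D]
Visit R → queue [D]
Visit D; enqueue E → queue [E]
Visit E → queue []

Visit order: V, F, H, I, J, S, T, W, O, L, U, G, K, P, M, N, Q, R, D, E

D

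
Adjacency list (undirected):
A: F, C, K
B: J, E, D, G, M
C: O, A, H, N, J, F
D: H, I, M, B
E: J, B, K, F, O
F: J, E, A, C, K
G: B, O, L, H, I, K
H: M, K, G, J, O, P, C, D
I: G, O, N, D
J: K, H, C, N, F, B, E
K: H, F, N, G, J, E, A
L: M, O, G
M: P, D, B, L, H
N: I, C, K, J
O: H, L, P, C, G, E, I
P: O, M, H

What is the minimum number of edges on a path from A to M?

3

Level 0: A
Level 1: C, F, K
Level 2: E, G, H, J, N, O
Level 3: B, D, I, L, M, P
M first appears at level 3.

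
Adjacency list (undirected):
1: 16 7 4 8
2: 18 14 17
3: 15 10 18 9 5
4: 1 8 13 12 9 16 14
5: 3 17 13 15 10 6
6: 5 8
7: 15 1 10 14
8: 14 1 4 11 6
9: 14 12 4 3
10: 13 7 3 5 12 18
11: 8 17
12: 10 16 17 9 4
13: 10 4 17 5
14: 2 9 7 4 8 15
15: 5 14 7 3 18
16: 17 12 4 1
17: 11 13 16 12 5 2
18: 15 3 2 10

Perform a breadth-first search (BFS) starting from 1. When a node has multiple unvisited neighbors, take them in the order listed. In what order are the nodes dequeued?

1, 16, 7, 4, 8, 17, 12, 15, 10, 14, 13, 9, 11, 6, 5, 2, 3, 18

Visit 1; enqueue 16, 7, 4, 8 → queue [16, 7, 4, 8]
Visit 16; enqueue 17, 12 → queue [7, 4, 8, 17, 12]
Visit 7; enqueue 15, 10, 14 → queue [4, 8, 17, 12, 15, 10, 14]
Visit 4; enqueue 13, 9 → queue [8, 17, 12, 15, 10, 14, 13, 9]
Visit 8; enqueue 11, 6 → queue [17, 12, 15, 10, 14, 13, 9, 11, 6]
Visit 17; enqueue 5, 2 → queue [12, 15, 10, 14, 13, 9, 11, 6, 5, 2]
Visit 12 → queue [15, 10, 14, 13, 9, 11, 6, 5, 2]
Visit 15; enqueue 3, 18 → queue [10, 14, 13, 9, 11, 6, 5, 2, 3, 18]
Visit 10 → queue [14, 13, 9, 11, 6, 5, 2, 3, 18]
Visit 14 → queue [13, 9, 11, 6, 5, 2, 3, 18]
Visit 13 → queue [9, 11, 6, 5, 2, 3, 18]
Visit 9 → queue [11, 6, 5, 2, 3, 18]
Visit 11 → queue [6, 5, 2, 3, 18]
Visit 6 → queue [5, 2, 3, 18]
Visit 5 → queue [2, 3, 18]
Visit 2 → queue [3, 18]
Visit 3 → queue [18]
Visit 18 → queue []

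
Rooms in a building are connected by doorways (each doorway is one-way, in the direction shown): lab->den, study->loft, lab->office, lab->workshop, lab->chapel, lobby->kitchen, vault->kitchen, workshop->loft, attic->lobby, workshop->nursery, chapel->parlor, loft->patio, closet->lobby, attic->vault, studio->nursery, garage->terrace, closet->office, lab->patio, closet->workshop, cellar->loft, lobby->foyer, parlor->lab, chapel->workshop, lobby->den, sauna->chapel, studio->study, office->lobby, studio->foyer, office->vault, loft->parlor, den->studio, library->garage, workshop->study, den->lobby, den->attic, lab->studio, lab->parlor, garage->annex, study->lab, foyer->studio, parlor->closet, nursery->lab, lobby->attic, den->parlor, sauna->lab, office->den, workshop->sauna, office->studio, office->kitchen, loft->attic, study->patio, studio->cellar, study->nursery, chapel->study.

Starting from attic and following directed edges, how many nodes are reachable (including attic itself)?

BFS from attic visits: attic, vault, lobby, kitchen, foyer, den, studio, parlor, study, nursery, cellar, lab, closet, patio, loft, workshop, office, chapel, sauna
Reachable nodes: 19 of 23 total.

19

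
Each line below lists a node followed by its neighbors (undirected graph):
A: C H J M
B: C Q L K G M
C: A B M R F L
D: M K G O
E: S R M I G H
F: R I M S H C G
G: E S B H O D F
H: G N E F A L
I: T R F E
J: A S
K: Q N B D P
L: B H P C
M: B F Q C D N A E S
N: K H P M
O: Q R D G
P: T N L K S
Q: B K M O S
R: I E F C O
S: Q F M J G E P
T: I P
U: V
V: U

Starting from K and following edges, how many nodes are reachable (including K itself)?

20

BFS from K visits: K, B, D, N, P, Q, C, G, L, M, O, H, S, T, A, F, R, E, J, I
Reachable nodes: 20 of 22 total.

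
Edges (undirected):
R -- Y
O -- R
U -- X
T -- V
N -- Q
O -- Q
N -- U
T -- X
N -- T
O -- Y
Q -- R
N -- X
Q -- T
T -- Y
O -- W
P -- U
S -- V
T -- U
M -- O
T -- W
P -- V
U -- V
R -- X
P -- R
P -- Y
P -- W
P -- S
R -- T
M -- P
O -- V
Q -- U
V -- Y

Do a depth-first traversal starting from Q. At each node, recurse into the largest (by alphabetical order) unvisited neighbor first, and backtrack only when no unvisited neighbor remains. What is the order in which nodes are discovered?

Q, U, X, T, Y, V, S, P, W, O, R, M, N

Visit Q
Q → U
U → X
X → T
T → Y
Y → V
V → S
S → P
P → W
W → O
O → R
O → M
T → N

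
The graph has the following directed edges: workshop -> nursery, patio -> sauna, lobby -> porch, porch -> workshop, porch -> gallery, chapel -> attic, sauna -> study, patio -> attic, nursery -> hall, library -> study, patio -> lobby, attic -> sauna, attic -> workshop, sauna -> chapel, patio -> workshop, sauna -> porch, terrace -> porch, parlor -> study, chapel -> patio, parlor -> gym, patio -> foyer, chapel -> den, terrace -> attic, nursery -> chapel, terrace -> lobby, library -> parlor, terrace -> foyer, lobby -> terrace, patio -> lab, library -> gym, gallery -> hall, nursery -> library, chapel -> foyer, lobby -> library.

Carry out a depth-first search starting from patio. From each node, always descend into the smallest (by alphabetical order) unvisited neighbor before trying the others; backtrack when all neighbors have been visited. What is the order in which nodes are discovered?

patio, attic, sauna, chapel, den, foyer, porch, gallery, hall, workshop, nursery, library, gym, parlor, study, lab, lobby, terrace

Visit patio
patio → attic
attic → sauna
sauna → chapel
chapel → den
chapel → foyer
sauna → porch
porch → gallery
gallery → hall
porch → workshop
workshop → nursery
nursery → library
library → gym
library → parlor
parlor → study
patio → lab
patio → lobby
lobby → terrace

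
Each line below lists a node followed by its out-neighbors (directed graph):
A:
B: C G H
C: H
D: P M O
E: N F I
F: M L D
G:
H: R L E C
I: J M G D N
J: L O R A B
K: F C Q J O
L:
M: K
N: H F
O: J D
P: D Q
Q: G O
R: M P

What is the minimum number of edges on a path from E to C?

3

Level 0: E
Level 1: F, I, N
Level 2: D, G, H, J, L, M
Level 3: A, B, C, K, O, P, R
Level 4: Q
C first appears at level 3.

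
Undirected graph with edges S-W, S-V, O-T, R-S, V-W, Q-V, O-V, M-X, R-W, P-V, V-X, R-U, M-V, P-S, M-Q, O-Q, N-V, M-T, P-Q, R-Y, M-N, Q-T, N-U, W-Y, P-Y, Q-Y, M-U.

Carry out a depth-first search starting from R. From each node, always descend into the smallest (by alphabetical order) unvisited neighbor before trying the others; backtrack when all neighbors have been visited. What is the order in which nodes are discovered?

R → S → P → Q → M → N → U → V → O → T → W → Y → X

Visit R
R → S
S → P
P → Q
Q → M
M → N
N → U
N → V
V → O
O → T
V → W
W → Y
V → X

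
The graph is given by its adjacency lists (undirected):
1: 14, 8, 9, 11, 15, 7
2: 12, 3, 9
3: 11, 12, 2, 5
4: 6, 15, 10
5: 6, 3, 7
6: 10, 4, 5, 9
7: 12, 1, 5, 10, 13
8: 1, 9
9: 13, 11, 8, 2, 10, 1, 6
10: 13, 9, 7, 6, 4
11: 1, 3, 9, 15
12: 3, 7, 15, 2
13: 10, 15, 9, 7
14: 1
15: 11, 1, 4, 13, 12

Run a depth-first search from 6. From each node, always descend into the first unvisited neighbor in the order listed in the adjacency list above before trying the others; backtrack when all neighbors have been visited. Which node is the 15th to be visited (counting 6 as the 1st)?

4

Visit 6
6 → 10
10 → 13
13 → 15
15 → 11
11 → 1
1 → 14
1 → 8
8 → 9
9 → 2
2 → 12
12 → 3
3 → 5
5 → 7
15 → 4

Visit order: 6, 10, 13, 15, 11, 1, 14, 8, 9, 2, 12, 3, 5, 7, 4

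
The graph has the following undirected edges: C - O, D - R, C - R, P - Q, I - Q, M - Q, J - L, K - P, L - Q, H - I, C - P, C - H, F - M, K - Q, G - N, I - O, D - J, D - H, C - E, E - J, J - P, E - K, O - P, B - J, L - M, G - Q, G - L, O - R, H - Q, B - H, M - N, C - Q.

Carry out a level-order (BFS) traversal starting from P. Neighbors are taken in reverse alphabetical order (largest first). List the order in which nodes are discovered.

P, Q, O, K, J, C, M, L, I, H, G, R, E, D, B, N, F

Visit P; enqueue Q, O, K, J, C → queue [Q, O, K, J, C]
Visit Q; enqueue M, L, I, H, G → queue [O, K, J, C, M, L, I, H, G]
Visit O; enqueue R → queue [K, J, C, M, L, I, H, G, R]
Visit K; enqueue E → queue [J, C, M, L, I, H, G, R, E]
Visit J; enqueue D, B → queue [C, M, L, I, H, G, R, E, D, B]
Visit C → queue [M, L, I, H, G, R, E, D, B]
Visit M; enqueue N, F → queue [L, I, H, G, R, E, D, B, N, F]
Visit L → queue [I, H, G, R, E, D, B, N, F]
Visit I → queue [H, G, R, E, D, B, N, F]
Visit H → queue [G, R, E, D, B, N, F]
Visit G → queue [R, E, D, B, N, F]
Visit R → queue [E, D, B, N, F]
Visit E → queue [D, B, N, F]
Visit D → queue [B, N, F]
Visit B → queue [N, F]
Visit N → queue [F]
Visit F → queue []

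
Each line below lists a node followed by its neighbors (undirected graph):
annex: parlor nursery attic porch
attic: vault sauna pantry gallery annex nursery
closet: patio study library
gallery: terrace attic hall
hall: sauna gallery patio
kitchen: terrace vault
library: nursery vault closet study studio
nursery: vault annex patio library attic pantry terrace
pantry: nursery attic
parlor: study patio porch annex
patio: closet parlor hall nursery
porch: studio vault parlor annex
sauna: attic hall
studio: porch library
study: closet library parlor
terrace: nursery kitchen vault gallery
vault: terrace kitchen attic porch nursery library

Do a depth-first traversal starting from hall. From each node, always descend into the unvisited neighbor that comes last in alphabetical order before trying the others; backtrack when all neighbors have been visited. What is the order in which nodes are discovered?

hall, sauna, attic, vault, terrace, nursery, patio, parlor, study, library, studio, porch, annex, closet, pantry, kitchen, gallery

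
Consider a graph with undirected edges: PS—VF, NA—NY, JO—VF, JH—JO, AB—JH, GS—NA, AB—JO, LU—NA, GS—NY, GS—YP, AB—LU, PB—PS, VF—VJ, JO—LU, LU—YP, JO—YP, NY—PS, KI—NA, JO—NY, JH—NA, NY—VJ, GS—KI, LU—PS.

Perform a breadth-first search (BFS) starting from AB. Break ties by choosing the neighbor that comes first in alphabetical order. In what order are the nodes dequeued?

Visit AB; enqueue JH, JO, LU → queue [JH, JO, LU]
Visit JH; enqueue NA → queue [JO, LU, NA]
Visit JO; enqueue NY, VF, YP → queue [LU, NA, NY, VF, YP]
Visit LU; enqueue PS → queue [NA, NY, VF, YP, PS]
Visit NA; enqueue GS, KI → queue [NY, VF, YP, PS, GS, KI]
Visit NY; enqueue VJ → queue [VF, YP, PS, GS, KI, VJ]
Visit VF → queue [YP, PS, GS, KI, VJ]
Visit YP → queue [PS, GS, KI, VJ]
Visit PS; enqueue PB → queue [GS, KI, VJ, PB]
Visit GS → queue [KI, VJ, PB]
Visit KI → queue [VJ, PB]
Visit VJ → queue [PB]
Visit PB → queue []

AB JH JO LU NA NY VF YP PS GS KI VJ PB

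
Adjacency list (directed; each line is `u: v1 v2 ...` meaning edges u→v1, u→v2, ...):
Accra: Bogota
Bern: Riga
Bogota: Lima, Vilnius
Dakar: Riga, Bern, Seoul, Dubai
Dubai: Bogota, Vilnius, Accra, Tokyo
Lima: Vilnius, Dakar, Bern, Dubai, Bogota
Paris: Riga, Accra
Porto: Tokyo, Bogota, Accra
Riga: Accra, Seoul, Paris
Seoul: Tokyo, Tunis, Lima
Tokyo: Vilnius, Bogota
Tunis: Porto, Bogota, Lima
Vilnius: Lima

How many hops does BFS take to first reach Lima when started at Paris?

3

Level 0: Paris
Level 1: Accra, Riga
Level 2: Bogota, Seoul
Level 3: Lima, Tokyo, Tunis, Vilnius
Level 4: Bern, Dakar, Dubai, Porto
Lima first appears at level 3.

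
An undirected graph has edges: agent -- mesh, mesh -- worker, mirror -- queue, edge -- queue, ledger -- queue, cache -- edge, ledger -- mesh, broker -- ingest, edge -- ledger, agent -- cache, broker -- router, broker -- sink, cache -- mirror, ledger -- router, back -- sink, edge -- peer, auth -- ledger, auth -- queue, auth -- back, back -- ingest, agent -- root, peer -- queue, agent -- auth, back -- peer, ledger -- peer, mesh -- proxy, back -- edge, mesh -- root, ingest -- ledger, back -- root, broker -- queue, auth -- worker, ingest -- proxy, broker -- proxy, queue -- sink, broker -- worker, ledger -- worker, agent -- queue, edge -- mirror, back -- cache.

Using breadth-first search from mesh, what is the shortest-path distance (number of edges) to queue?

2

Level 0: mesh
Level 1: agent, ledger, proxy, root, worker
Level 2: auth, back, broker, cache, edge, ingest, peer, queue, router
Level 3: mirror, sink
queue first appears at level 2.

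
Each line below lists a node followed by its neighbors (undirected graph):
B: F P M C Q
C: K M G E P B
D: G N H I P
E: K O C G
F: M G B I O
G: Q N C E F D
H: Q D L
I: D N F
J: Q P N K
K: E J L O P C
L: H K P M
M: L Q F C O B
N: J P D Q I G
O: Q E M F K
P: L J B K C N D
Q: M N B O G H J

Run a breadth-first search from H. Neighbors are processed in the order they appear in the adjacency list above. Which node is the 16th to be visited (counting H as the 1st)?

E

Visit H; enqueue Q, D, L → queue [Q, D, L]
Visit Q; enqueue M, N, B, O, G, J → queue [D, L, M, N, B, O, G, J]
Visit D; enqueue I, P → queue [L, M, N, B, O, G, J, I, P]
Visit L; enqueue K → queue [M, N, B, O, G, J, I, P, K]
Visit M; enqueue F, C → queue [N, B, O, G, J, I, P, K, F, C]
Visit N → queue [B, O, G, J, I, P, K, F, C]
Visit B → queue [O, G, J, I, P, K, F, C]
Visit O; enqueue E → queue [G, J, I, P, K, F, C, E]
Visit G → queue [J, I, P, K, F, C, E]
Visit J → queue [I, P, K, F, C, E]
Visit I → queue [P, K, F, C, E]
Visit P → queue [K, F, C, E]
Visit K → queue [F, C, E]
Visit F → queue [C, E]
Visit C → queue [E]
Visit E → queue []

Visit order: H, Q, D, L, M, N, B, O, G, J, I, P, K, F, C, E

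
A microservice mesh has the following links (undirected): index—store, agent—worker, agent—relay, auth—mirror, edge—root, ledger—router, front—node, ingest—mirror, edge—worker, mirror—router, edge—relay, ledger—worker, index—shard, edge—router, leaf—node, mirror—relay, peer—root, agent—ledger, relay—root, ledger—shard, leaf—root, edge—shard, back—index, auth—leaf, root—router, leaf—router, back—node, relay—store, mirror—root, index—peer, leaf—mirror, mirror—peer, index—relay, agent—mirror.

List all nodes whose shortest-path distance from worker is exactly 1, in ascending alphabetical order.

agent, edge, ledger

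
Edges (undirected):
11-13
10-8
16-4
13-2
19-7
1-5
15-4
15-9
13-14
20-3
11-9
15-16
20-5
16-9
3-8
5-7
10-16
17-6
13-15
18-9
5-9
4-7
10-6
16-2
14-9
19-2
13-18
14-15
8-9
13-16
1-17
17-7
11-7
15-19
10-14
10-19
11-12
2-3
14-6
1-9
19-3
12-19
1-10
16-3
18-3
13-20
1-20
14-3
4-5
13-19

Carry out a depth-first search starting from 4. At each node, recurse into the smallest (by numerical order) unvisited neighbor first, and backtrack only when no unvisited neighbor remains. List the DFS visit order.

4 -> 5 -> 1 -> 9 -> 8 -> 3 -> 2 -> 13 -> 11 -> 7 -> 17 -> 6 -> 10 -> 14 -> 15 -> 16 -> 19 -> 12 -> 18 -> 20

Visit 4
4 → 5
5 → 1
1 → 9
9 → 8
8 → 3
3 → 2
2 → 13
13 → 11
11 → 7
7 → 17
17 → 6
6 → 10
10 → 14
14 → 15
15 → 16
15 → 19
19 → 12
13 → 18
13 → 20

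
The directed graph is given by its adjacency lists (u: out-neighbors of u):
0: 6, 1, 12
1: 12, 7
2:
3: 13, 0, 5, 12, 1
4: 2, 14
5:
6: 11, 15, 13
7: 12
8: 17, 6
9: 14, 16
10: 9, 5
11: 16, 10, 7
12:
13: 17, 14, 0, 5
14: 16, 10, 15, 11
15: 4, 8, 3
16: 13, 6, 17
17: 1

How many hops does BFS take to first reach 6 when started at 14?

2

Level 0: 14
Level 1: 10, 11, 15, 16
Level 2: 3, 4, 5, 6, 7, 8, 9, 13, 17
Level 3: 0, 1, 2, 12
6 first appears at level 2.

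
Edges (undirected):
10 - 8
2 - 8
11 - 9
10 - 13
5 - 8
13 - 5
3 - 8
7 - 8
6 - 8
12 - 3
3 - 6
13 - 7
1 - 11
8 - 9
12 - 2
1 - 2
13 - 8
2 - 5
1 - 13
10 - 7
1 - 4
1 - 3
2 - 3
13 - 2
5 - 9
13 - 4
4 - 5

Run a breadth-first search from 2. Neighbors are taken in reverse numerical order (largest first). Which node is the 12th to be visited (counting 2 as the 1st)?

6

Visit 2; enqueue 13, 12, 8, 5, 3, 1 → queue [13, 12, 8, 5, 3, 1]
Visit 13; enqueue 10, 7, 4 → queue [12, 8, 5, 3, 1, 10, 7, 4]
Visit 12 → queue [8, 5, 3, 1, 10, 7, 4]
Visit 8; enqueue 9, 6 → queue [5, 3, 1, 10, 7, 4, 9, 6]
Visit 5 → queue [3, 1, 10, 7, 4, 9, 6]
Visit 3 → queue [1, 10, 7, 4, 9, 6]
Visit 1; enqueue 11 → queue [10, 7, 4, 9, 6, 11]
Visit 10 → queue [7, 4, 9, 6, 11]
Visit 7 → queue [4, 9, 6, 11]
Visit 4 → queue [9, 6, 11]
Visit 9 → queue [6, 11]
Visit 6 → queue [11]
Visit 11 → queue []

Visit order: 2, 13, 12, 8, 5, 3, 1, 10, 7, 4, 9, 6, 11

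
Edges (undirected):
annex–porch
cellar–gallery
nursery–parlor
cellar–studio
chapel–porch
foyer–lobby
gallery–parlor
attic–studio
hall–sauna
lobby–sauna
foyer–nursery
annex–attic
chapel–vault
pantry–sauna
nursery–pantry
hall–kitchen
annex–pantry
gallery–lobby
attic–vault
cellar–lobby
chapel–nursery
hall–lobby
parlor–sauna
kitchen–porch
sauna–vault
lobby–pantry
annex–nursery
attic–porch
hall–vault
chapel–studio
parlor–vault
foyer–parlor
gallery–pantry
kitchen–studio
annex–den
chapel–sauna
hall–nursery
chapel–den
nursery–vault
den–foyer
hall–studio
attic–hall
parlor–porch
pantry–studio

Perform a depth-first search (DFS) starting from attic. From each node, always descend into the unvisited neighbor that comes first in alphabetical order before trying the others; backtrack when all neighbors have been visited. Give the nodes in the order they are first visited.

attic, annex, den, chapel, nursery, foyer, lobby, cellar, gallery, pantry, sauna, hall, kitchen, porch, parlor, vault, studio

Visit attic
attic → annex
annex → den
den → chapel
chapel → nursery
nursery → foyer
foyer → lobby
lobby → cellar
cellar → gallery
gallery → pantry
pantry → sauna
sauna → hall
hall → kitchen
kitchen → porch
porch → parlor
parlor → vault
kitchen → studio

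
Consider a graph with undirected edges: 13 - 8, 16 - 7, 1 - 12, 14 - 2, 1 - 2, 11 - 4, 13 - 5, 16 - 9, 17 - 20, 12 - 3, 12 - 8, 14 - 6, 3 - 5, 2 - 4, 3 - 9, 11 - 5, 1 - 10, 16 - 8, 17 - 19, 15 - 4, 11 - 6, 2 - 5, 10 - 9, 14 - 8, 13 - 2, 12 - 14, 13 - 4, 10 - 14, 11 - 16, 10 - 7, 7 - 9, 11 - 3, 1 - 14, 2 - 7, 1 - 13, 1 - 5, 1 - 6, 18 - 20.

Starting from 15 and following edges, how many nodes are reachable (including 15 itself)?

16

BFS from 15 visits: 15, 4, 2, 11, 13, 1, 5, 7, 14, 3, 6, 16, 8, 10, 12, 9
Reachable nodes: 16 of 20 total.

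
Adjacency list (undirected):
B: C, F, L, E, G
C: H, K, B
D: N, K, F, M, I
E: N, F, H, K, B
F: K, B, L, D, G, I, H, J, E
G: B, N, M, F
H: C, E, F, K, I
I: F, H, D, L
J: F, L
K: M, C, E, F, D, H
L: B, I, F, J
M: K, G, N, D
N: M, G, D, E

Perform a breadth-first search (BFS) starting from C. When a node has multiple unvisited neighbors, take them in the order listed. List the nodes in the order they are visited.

Visit C; enqueue H, K, B → queue [H, K, B]
Visit H; enqueue E, F, I → queue [K, B, E, F, I]
Visit K; enqueue M, D → queue [B, E, F, I, M, D]
Visit B; enqueue L, G → queue [E, F, I, M, D, L, G]
Visit E; enqueue N → queue [F, I, M, D, L, G, N]
Visit F; enqueue J → queue [I, M, D, L, G, N, J]
Visit I → queue [M, D, L, G, N, J]
Visit M → queue [D, L, G, N, J]
Visit D → queue [L, G, N, J]
Visit L → queue [G, N, J]
Visit G → queue [N, J]
Visit N → queue [J]
Visit J → queue []

C, H, K, B, E, F, I, M, D, L, G, N, J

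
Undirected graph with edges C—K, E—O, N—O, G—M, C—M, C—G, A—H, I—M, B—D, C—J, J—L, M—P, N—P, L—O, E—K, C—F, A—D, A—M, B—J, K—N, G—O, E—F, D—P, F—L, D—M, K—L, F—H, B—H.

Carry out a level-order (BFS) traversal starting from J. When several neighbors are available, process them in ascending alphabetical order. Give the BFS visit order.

Visit J; enqueue B, C, L → queue [B, C, L]
Visit B; enqueue D, H → queue [C, L, D, H]
Visit C; enqueue F, G, K, M → queue [L, D, H, F, G, K, M]
Visit L; enqueue O → queue [D, H, F, G, K, M, O]
Visit D; enqueue A, P → queue [H, F, G, K, M, O, A, P]
Visit H → queue [F, G, K, M, O, A, P]
Visit F; enqueue E → queue [G, K, M, O, A, P, E]
Visit G → queue [K, M, O, A, P, E]
Visit K; enqueue N → queue [M, O, A, P, E, N]
Visit M; enqueue I → queue [O, A, P, E, N, I]
Visit O → queue [A, P, E, N, I]
Visit A → queue [P, E, N, I]
Visit P → queue [E, N, I]
Visit E → queue [N, I]
Visit N → queue [I]
Visit I → queue []

J -> B -> C -> L -> D -> H -> F -> G -> K -> M -> O -> A -> P -> E -> N -> I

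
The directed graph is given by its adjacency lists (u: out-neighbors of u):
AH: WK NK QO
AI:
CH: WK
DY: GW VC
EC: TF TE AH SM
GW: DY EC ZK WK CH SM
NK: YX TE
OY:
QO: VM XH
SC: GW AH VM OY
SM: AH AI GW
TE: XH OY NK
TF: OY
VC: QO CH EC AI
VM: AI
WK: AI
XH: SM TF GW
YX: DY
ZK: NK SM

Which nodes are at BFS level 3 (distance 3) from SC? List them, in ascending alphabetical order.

TE, TF, VC, XH, YX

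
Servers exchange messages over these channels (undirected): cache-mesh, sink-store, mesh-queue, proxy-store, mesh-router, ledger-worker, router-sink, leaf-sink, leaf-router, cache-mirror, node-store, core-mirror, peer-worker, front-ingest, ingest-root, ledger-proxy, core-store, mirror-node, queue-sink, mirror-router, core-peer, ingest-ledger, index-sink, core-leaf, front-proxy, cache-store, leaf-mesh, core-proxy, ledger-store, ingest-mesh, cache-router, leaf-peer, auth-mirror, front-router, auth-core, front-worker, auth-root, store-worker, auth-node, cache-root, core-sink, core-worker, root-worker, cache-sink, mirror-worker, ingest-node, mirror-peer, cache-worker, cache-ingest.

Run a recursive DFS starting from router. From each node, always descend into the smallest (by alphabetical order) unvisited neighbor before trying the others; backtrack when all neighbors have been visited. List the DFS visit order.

router, cache, ingest, front, proxy, core, auth, mirror, node, store, ledger, worker, peer, leaf, mesh, queue, sink, index, root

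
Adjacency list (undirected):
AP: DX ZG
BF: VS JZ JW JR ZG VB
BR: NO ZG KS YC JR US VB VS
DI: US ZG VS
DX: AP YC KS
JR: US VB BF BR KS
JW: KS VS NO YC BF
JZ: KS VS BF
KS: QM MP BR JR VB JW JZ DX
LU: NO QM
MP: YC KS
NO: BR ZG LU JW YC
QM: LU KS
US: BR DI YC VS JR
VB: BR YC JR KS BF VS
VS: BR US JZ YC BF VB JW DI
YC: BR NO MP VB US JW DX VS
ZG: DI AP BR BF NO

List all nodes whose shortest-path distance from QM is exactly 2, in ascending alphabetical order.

BR, DX, JR, JW, JZ, MP, NO, VB

Level 0: QM
Level 1: KS, LU
Level 2: BR, DX, JR, JW, JZ, MP, NO, VB
Level 3: AP, BF, US, VS, YC, ZG
Level 4: DI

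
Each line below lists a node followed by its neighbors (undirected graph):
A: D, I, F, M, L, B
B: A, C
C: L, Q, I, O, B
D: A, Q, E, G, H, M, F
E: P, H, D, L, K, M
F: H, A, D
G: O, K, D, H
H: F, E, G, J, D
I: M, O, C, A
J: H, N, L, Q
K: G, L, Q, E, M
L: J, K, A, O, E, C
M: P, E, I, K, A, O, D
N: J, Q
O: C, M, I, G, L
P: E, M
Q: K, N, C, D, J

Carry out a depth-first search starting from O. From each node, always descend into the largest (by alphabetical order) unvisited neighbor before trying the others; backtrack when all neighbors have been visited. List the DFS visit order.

Visit O
O → M
M → P
P → E
E → L
L → K
K → Q
Q → N
N → J
J → H
H → G
G → D
D → F
F → A
A → I
I → C
C → B

O, M, P, E, L, K, Q, N, J, H, G, D, F, A, I, C, B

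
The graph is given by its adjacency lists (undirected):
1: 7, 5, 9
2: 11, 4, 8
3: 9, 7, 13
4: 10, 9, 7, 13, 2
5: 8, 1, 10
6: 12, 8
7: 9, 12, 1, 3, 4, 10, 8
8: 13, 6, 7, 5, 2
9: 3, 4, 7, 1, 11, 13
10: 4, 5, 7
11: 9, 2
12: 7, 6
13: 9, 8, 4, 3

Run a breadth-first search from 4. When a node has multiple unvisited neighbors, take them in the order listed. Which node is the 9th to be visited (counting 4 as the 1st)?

1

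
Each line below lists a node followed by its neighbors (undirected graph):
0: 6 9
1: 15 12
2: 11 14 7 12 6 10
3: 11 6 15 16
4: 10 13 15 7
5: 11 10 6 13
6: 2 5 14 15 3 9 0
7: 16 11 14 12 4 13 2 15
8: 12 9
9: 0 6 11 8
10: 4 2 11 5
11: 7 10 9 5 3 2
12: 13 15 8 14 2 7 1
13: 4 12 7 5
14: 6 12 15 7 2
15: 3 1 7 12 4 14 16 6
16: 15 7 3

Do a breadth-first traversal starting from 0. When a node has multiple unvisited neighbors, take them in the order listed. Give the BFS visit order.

Visit 0; enqueue 6, 9 → queue [6, 9]
Visit 6; enqueue 2, 5, 14, 15, 3 → queue [9, 2, 5, 14, 15, 3]
Visit 9; enqueue 11, 8 → queue [2, 5, 14, 15, 3, 11, 8]
Visit 2; enqueue 7, 12, 10 → queue [5, 14, 15, 3, 11, 8, 7, 12, 10]
Visit 5; enqueue 13 → queue [14, 15, 3, 11, 8, 7, 12, 10, 13]
Visit 14 → queue [15, 3, 11, 8, 7, 12, 10, 13]
Visit 15; enqueue 1, 4, 16 → queue [3, 11, 8, 7, 12, 10, 13, 1, 4, 16]
Visit 3 → queue [11, 8, 7, 12, 10, 13, 1, 4, 16]
Visit 11 → queue [8, 7, 12, 10, 13, 1, 4, 16]
Visit 8 → queue [7, 12, 10, 13, 1, 4, 16]
Visit 7 → queue [12, 10, 13, 1, 4, 16]
Visit 12 → queue [10, 13, 1, 4, 16]
Visit 10 → queue [13, 1, 4, 16]
Visit 13 → queue [1, 4, 16]
Visit 1 → queue [4, 16]
Visit 4 → queue [16]
Visit 16 → queue []

0, 6, 9, 2, 5, 14, 15, 3, 11, 8, 7, 12, 10, 13, 1, 4, 16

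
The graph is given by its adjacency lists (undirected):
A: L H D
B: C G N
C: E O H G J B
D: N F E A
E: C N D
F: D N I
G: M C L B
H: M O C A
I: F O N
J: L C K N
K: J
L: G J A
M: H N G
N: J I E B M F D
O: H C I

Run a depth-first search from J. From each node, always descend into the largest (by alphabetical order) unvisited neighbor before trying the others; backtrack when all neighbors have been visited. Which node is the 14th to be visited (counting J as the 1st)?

B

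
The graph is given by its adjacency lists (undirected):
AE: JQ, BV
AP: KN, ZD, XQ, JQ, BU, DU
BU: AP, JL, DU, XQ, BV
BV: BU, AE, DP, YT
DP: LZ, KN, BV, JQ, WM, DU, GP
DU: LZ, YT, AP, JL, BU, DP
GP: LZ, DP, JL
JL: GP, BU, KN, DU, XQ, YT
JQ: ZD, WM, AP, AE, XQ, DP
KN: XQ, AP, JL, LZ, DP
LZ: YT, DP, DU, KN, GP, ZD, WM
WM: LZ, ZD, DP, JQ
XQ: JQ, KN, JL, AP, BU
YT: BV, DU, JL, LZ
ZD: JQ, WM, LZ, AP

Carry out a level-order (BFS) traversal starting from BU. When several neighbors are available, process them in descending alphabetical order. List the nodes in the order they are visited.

BU → XQ → JL → DU → BV → AP → KN → JQ → YT → GP → LZ → DP → AE → ZD → WM

Visit BU; enqueue XQ, JL, DU, BV, AP → queue [XQ, JL, DU, BV, AP]
Visit XQ; enqueue KN, JQ → queue [JL, DU, BV, AP, KN, JQ]
Visit JL; enqueue YT, GP → queue [DU, BV, AP, KN, JQ, YT, GP]
Visit DU; enqueue LZ, DP → queue [BV, AP, KN, JQ, YT, GP, LZ, DP]
Visit BV; enqueue AE → queue [AP, KN, JQ, YT, GP, LZ, DP, AE]
Visit AP; enqueue ZD → queue [KN, JQ, YT, GP, LZ, DP, AE, ZD]
Visit KN → queue [JQ, YT, GP, LZ, DP, AE, ZD]
Visit JQ; enqueue WM → queue [YT, GP, LZ, DP, AE, ZD, WM]
Visit YT → queue [GP, LZ, DP, AE, ZD, WM]
Visit GP → queue [LZ, DP, AE, ZD, WM]
Visit LZ → queue [DP, AE, ZD, WM]
Visit DP → queue [AE, ZD, WM]
Visit AE → queue [ZD, WM]
Visit ZD → queue [WM]
Visit WM → queue []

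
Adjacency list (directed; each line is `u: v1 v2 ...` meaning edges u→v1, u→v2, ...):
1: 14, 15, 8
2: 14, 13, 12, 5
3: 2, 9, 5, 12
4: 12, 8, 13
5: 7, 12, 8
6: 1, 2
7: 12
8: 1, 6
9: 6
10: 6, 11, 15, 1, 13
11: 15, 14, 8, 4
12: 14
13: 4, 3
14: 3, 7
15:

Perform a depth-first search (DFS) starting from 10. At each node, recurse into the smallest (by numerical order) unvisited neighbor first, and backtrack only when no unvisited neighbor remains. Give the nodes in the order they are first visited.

10, 1, 8, 6, 2, 5, 7, 12, 14, 3, 9, 13, 4, 15, 11

Visit 10
10 → 1
1 → 8
8 → 6
6 → 2
2 → 5
5 → 7
7 → 12
12 → 14
14 → 3
3 → 9
2 → 13
13 → 4
1 → 15
10 → 11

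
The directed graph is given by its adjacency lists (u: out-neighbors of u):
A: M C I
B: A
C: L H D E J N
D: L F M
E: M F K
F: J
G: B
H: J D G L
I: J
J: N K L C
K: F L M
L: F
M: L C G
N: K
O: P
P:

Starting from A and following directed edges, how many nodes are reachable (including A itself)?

BFS from A visits: A, C, I, M, D, E, H, J, L, N, G, F, K, B
Reachable nodes: 14 of 16 total.

14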